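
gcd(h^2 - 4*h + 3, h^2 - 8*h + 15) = h - 3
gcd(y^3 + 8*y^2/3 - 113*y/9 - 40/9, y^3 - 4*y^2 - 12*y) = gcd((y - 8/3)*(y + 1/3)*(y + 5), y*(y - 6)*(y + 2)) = 1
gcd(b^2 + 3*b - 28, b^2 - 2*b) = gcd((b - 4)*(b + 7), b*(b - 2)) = 1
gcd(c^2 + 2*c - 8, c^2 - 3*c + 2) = c - 2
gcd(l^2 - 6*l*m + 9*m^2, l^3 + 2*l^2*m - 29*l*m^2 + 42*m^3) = l - 3*m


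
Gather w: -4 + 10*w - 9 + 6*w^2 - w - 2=6*w^2 + 9*w - 15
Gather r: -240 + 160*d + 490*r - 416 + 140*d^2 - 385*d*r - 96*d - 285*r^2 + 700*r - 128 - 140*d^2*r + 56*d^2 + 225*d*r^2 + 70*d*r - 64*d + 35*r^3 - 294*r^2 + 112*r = 196*d^2 + 35*r^3 + r^2*(225*d - 579) + r*(-140*d^2 - 315*d + 1302) - 784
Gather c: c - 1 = c - 1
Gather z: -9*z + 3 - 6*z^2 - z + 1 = -6*z^2 - 10*z + 4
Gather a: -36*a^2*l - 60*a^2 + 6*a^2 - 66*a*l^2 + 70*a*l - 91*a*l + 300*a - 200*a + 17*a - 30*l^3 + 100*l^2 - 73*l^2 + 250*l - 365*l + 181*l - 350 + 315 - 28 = a^2*(-36*l - 54) + a*(-66*l^2 - 21*l + 117) - 30*l^3 + 27*l^2 + 66*l - 63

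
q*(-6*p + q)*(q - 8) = -6*p*q^2 + 48*p*q + q^3 - 8*q^2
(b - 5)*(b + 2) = b^2 - 3*b - 10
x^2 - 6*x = x*(x - 6)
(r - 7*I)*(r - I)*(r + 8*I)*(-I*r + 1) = -I*r^4 + r^3 - 57*I*r^2 + r - 56*I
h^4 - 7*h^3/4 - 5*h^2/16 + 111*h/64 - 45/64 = (h - 5/4)*(h - 3/4)^2*(h + 1)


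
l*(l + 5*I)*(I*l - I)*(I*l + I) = -l^4 - 5*I*l^3 + l^2 + 5*I*l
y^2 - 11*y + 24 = (y - 8)*(y - 3)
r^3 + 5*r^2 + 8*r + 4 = (r + 1)*(r + 2)^2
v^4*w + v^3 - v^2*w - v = v*(v - 1)*(v + 1)*(v*w + 1)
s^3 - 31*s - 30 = (s - 6)*(s + 1)*(s + 5)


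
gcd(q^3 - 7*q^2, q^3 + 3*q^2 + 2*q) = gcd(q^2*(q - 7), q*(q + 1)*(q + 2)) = q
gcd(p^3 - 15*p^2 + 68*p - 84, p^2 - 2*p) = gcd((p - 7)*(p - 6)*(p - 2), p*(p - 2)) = p - 2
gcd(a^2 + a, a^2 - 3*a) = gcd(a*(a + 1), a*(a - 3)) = a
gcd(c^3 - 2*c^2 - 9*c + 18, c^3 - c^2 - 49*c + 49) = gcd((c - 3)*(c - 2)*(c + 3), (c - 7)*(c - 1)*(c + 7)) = 1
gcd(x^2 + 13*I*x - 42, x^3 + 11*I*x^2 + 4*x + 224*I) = x + 7*I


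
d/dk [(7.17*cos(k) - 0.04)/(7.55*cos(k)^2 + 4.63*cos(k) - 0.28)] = (54.1335*cos(k)^2 - 0.603999999999999*cos(k) + 1.8224)*sin(k)/(57.0025*cos(k)^4 + 69.913*cos(k)^3 + 17.2089*cos(k)^2 - 2.5928*cos(k) + 0.0784)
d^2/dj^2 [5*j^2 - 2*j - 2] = 10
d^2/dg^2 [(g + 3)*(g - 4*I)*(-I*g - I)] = I*(-6*g - 8 + 8*I)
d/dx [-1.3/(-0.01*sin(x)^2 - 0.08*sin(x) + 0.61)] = -(0.026*sin(x) + 0.104)*cos(x)/(0.01*sin(x)^2 + 0.08*sin(x) - 0.61)^2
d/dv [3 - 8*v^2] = -16*v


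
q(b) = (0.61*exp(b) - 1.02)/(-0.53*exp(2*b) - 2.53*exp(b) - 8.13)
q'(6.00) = 0.00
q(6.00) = 0.00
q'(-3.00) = -0.00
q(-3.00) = 0.12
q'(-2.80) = -0.01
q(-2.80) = 0.12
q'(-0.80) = -0.04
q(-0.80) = 0.08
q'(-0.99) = -0.04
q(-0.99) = 0.09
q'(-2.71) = -0.01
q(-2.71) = 0.12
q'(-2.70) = -0.01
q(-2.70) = 0.12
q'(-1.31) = -0.03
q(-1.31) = 0.10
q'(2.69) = 0.03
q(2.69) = -0.05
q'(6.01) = 0.00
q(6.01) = -0.00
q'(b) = (0.61*exp(b) - 1.02)*(1.06*exp(2*b) + 2.53*exp(b))/(-0.53*exp(2*b) - 2.53*exp(b) - 8.13)^2 + 0.61*exp(b)/(-0.53*exp(2*b) - 2.53*exp(b) - 8.13)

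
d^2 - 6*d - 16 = (d - 8)*(d + 2)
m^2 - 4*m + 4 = (m - 2)^2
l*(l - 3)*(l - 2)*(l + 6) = l^4 + l^3 - 24*l^2 + 36*l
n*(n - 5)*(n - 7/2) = n^3 - 17*n^2/2 + 35*n/2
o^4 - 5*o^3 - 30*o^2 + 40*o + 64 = (o - 8)*(o - 2)*(o + 1)*(o + 4)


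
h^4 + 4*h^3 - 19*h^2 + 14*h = h*(h - 2)*(h - 1)*(h + 7)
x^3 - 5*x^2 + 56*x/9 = x*(x - 8/3)*(x - 7/3)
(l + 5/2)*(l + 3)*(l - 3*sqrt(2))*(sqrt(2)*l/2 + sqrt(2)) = sqrt(2)*l^4/2 - 3*l^3 + 15*sqrt(2)*l^3/4 - 45*l^2/2 + 37*sqrt(2)*l^2/4 - 111*l/2 + 15*sqrt(2)*l/2 - 45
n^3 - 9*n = n*(n - 3)*(n + 3)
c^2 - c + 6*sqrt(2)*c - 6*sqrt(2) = (c - 1)*(c + 6*sqrt(2))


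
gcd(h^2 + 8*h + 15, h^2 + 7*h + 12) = h + 3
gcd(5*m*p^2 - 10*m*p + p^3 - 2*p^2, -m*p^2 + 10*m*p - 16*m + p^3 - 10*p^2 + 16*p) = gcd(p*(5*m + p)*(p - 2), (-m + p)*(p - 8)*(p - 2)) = p - 2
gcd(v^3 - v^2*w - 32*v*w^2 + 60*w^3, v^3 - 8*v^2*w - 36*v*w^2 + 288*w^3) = v + 6*w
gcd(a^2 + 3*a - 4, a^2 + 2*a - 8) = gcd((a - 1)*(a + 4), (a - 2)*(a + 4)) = a + 4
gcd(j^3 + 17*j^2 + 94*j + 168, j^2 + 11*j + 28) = j^2 + 11*j + 28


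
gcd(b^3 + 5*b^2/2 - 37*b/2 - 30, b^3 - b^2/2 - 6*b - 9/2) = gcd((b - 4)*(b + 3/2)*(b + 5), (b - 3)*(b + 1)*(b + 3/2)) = b + 3/2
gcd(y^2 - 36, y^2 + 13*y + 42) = y + 6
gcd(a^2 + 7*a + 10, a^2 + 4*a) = 1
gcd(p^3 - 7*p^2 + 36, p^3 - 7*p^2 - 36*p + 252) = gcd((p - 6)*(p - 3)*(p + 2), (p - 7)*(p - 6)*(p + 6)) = p - 6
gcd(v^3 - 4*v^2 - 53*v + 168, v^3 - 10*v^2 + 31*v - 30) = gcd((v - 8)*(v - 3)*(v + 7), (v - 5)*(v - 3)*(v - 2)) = v - 3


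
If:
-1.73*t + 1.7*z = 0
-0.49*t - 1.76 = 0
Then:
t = -3.59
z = -3.66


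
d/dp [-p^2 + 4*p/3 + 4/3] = 4/3 - 2*p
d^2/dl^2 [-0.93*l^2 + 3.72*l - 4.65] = -1.86000000000000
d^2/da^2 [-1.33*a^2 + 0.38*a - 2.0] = -2.66000000000000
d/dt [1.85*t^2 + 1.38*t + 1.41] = 3.7*t + 1.38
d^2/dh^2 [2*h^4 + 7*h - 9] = 24*h^2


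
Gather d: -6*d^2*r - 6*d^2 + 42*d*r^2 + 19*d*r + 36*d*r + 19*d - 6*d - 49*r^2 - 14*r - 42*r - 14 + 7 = d^2*(-6*r - 6) + d*(42*r^2 + 55*r + 13) - 49*r^2 - 56*r - 7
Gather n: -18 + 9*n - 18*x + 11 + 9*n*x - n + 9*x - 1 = n*(9*x + 8) - 9*x - 8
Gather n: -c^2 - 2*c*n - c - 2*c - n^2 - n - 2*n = -c^2 - 3*c - n^2 + n*(-2*c - 3)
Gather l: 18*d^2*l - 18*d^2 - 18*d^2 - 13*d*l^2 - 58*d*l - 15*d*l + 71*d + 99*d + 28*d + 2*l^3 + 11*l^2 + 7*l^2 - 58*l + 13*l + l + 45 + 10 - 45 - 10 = -36*d^2 + 198*d + 2*l^3 + l^2*(18 - 13*d) + l*(18*d^2 - 73*d - 44)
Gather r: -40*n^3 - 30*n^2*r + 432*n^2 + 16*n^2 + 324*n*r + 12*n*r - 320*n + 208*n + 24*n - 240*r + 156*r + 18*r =-40*n^3 + 448*n^2 - 88*n + r*(-30*n^2 + 336*n - 66)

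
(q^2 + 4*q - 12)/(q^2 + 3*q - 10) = (q + 6)/(q + 5)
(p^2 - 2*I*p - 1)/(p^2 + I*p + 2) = (p - I)/(p + 2*I)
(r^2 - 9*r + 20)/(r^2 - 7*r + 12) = (r - 5)/(r - 3)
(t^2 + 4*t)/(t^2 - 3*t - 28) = t/(t - 7)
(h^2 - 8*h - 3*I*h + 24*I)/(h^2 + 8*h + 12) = (h^2 - 8*h - 3*I*h + 24*I)/(h^2 + 8*h + 12)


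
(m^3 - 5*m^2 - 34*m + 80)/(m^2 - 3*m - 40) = m - 2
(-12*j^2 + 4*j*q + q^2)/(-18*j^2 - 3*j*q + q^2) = (12*j^2 - 4*j*q - q^2)/(18*j^2 + 3*j*q - q^2)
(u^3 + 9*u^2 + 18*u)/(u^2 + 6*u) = u + 3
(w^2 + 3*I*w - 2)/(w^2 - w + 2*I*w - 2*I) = (w + I)/(w - 1)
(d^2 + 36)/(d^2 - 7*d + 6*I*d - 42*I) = (d - 6*I)/(d - 7)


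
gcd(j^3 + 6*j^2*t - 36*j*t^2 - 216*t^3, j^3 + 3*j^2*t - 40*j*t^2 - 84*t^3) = -j + 6*t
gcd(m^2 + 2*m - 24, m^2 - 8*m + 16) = m - 4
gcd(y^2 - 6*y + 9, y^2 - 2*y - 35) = 1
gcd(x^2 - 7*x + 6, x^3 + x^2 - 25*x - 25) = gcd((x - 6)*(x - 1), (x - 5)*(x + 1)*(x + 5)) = 1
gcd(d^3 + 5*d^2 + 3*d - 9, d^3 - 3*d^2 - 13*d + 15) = d^2 + 2*d - 3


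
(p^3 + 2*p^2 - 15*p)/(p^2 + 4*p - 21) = p*(p + 5)/(p + 7)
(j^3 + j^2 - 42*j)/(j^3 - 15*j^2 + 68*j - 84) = j*(j + 7)/(j^2 - 9*j + 14)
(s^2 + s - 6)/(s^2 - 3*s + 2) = (s + 3)/(s - 1)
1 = 1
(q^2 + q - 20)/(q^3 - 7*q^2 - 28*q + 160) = 1/(q - 8)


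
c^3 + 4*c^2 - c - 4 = (c - 1)*(c + 1)*(c + 4)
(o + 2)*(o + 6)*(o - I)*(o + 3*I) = o^4 + 8*o^3 + 2*I*o^3 + 15*o^2 + 16*I*o^2 + 24*o + 24*I*o + 36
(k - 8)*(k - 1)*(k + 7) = k^3 - 2*k^2 - 55*k + 56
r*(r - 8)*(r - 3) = r^3 - 11*r^2 + 24*r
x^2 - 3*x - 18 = (x - 6)*(x + 3)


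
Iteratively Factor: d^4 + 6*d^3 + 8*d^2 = (d + 4)*(d^3 + 2*d^2) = (d + 2)*(d + 4)*(d^2) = d*(d + 2)*(d + 4)*(d)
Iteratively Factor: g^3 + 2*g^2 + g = (g + 1)*(g^2 + g) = g*(g + 1)*(g + 1)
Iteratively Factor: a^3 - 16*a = (a - 4)*(a^2 + 4*a) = (a - 4)*(a + 4)*(a)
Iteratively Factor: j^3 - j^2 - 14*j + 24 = (j - 2)*(j^2 + j - 12) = (j - 3)*(j - 2)*(j + 4)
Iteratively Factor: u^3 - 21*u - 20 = (u + 1)*(u^2 - u - 20) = (u + 1)*(u + 4)*(u - 5)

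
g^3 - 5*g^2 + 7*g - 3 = (g - 3)*(g - 1)^2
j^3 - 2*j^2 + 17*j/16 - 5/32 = (j - 5/4)*(j - 1/2)*(j - 1/4)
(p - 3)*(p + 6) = p^2 + 3*p - 18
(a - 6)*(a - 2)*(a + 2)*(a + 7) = a^4 + a^3 - 46*a^2 - 4*a + 168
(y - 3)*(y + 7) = y^2 + 4*y - 21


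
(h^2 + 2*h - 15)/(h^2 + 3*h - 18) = (h + 5)/(h + 6)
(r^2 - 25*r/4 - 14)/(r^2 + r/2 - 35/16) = 4*(r - 8)/(4*r - 5)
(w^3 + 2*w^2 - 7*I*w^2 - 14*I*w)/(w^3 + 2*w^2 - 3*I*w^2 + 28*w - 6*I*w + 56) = w/(w + 4*I)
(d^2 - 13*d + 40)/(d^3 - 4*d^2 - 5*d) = (d - 8)/(d*(d + 1))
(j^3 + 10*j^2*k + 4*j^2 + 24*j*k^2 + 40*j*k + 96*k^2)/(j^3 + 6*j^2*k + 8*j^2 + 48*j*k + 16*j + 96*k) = (j + 4*k)/(j + 4)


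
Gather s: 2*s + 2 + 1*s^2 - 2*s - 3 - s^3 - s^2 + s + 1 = -s^3 + s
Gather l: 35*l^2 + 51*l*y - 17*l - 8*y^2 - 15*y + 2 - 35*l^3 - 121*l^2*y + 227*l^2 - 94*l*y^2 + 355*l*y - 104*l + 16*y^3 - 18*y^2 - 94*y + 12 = -35*l^3 + l^2*(262 - 121*y) + l*(-94*y^2 + 406*y - 121) + 16*y^3 - 26*y^2 - 109*y + 14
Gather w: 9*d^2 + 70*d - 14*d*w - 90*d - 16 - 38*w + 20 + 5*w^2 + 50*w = 9*d^2 - 20*d + 5*w^2 + w*(12 - 14*d) + 4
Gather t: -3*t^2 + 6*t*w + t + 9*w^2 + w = -3*t^2 + t*(6*w + 1) + 9*w^2 + w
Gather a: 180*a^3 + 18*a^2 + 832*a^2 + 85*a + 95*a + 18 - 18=180*a^3 + 850*a^2 + 180*a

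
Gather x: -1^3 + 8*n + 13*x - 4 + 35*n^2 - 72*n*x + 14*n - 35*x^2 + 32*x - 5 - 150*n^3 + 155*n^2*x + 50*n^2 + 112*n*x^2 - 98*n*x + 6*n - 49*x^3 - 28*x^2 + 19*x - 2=-150*n^3 + 85*n^2 + 28*n - 49*x^3 + x^2*(112*n - 63) + x*(155*n^2 - 170*n + 64) - 12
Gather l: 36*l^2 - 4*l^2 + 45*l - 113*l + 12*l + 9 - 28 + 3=32*l^2 - 56*l - 16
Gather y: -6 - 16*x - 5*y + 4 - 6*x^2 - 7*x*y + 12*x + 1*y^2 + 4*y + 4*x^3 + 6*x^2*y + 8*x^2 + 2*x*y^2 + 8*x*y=4*x^3 + 2*x^2 - 4*x + y^2*(2*x + 1) + y*(6*x^2 + x - 1) - 2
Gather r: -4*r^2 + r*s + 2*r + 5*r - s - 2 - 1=-4*r^2 + r*(s + 7) - s - 3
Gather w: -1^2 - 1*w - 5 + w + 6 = 0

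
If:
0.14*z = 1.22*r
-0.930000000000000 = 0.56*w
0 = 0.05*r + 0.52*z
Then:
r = 0.00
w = -1.66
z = 0.00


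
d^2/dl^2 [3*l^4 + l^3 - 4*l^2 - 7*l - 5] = 36*l^2 + 6*l - 8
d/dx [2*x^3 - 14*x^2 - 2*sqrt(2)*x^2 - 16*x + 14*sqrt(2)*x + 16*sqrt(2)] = 6*x^2 - 28*x - 4*sqrt(2)*x - 16 + 14*sqrt(2)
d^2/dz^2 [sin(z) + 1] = -sin(z)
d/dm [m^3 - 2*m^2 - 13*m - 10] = 3*m^2 - 4*m - 13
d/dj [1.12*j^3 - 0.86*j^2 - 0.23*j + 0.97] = 3.36*j^2 - 1.72*j - 0.23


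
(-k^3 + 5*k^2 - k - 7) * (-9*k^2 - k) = 9*k^5 - 44*k^4 + 4*k^3 + 64*k^2 + 7*k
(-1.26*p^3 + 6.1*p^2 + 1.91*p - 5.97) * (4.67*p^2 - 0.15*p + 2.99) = -5.8842*p^5 + 28.676*p^4 + 4.2373*p^3 - 9.9274*p^2 + 6.6064*p - 17.8503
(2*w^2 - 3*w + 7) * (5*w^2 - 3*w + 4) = 10*w^4 - 21*w^3 + 52*w^2 - 33*w + 28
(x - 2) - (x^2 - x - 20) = -x^2 + 2*x + 18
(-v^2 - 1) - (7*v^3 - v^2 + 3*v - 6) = -7*v^3 - 3*v + 5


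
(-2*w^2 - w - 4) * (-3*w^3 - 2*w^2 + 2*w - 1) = 6*w^5 + 7*w^4 + 10*w^3 + 8*w^2 - 7*w + 4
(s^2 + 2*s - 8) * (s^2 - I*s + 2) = s^4 + 2*s^3 - I*s^3 - 6*s^2 - 2*I*s^2 + 4*s + 8*I*s - 16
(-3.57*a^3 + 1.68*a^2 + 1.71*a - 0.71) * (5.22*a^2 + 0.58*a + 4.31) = -18.6354*a^5 + 6.699*a^4 - 5.4861*a^3 + 4.5264*a^2 + 6.9583*a - 3.0601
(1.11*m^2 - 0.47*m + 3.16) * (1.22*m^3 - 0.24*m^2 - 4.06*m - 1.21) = 1.3542*m^5 - 0.8398*m^4 - 0.5386*m^3 - 0.1933*m^2 - 12.2609*m - 3.8236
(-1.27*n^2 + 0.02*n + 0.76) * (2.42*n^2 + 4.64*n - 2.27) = -3.0734*n^4 - 5.8444*n^3 + 4.8149*n^2 + 3.481*n - 1.7252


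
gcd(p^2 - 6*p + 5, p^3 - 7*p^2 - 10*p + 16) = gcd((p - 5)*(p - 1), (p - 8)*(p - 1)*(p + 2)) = p - 1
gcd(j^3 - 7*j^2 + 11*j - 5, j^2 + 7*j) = 1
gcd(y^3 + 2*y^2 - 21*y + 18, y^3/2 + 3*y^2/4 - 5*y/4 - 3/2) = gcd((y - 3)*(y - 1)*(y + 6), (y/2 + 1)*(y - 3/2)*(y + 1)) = 1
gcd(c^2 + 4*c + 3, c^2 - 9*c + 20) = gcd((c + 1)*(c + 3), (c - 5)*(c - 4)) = 1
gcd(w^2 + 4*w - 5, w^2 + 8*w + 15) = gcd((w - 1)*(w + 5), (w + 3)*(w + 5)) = w + 5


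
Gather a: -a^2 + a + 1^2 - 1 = -a^2 + a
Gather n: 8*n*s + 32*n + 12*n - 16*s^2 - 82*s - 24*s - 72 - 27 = n*(8*s + 44) - 16*s^2 - 106*s - 99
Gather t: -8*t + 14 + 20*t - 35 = 12*t - 21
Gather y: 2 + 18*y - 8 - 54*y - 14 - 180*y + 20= -216*y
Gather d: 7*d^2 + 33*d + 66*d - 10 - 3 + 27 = 7*d^2 + 99*d + 14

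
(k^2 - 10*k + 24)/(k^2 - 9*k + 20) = (k - 6)/(k - 5)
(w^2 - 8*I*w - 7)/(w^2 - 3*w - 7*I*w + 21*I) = (w - I)/(w - 3)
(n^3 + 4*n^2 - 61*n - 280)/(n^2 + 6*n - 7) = (n^2 - 3*n - 40)/(n - 1)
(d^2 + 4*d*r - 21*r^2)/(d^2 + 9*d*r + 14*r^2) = (d - 3*r)/(d + 2*r)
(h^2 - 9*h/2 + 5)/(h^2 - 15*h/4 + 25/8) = 4*(h - 2)/(4*h - 5)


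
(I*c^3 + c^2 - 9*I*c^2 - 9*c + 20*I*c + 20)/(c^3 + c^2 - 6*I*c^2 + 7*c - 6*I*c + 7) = (I*c^3 + c^2*(1 - 9*I) + c*(-9 + 20*I) + 20)/(c^3 + c^2*(1 - 6*I) + c*(7 - 6*I) + 7)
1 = 1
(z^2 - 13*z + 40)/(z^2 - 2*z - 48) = (z - 5)/(z + 6)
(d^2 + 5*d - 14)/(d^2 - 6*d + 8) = (d + 7)/(d - 4)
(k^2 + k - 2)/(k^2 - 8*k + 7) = (k + 2)/(k - 7)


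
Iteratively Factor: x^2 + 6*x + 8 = (x + 4)*(x + 2)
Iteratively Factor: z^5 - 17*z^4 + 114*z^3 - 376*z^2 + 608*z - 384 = (z - 4)*(z^4 - 13*z^3 + 62*z^2 - 128*z + 96) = (z - 4)^2*(z^3 - 9*z^2 + 26*z - 24) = (z - 4)^2*(z - 2)*(z^2 - 7*z + 12) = (z - 4)^2*(z - 3)*(z - 2)*(z - 4)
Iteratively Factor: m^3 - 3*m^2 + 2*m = (m)*(m^2 - 3*m + 2) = m*(m - 2)*(m - 1)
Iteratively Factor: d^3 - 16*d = (d)*(d^2 - 16) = d*(d + 4)*(d - 4)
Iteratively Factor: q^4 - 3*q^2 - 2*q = (q - 2)*(q^3 + 2*q^2 + q) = (q - 2)*(q + 1)*(q^2 + q) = q*(q - 2)*(q + 1)*(q + 1)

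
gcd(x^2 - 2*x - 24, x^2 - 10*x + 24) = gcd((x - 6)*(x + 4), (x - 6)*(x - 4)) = x - 6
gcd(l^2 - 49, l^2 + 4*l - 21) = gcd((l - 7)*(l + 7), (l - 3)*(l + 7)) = l + 7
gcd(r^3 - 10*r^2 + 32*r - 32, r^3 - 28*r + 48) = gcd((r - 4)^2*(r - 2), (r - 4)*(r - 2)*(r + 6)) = r^2 - 6*r + 8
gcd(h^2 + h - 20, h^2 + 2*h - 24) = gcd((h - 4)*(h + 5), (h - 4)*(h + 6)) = h - 4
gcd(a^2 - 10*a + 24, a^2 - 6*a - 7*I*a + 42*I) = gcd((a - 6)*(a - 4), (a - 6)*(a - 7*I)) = a - 6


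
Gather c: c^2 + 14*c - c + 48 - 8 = c^2 + 13*c + 40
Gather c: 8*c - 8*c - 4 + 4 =0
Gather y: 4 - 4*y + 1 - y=5 - 5*y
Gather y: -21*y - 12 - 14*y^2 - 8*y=-14*y^2 - 29*y - 12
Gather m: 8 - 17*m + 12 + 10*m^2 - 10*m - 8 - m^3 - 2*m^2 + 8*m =-m^3 + 8*m^2 - 19*m + 12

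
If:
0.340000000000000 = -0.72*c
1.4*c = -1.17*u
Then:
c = -0.47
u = 0.57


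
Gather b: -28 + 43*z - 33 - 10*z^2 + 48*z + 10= -10*z^2 + 91*z - 51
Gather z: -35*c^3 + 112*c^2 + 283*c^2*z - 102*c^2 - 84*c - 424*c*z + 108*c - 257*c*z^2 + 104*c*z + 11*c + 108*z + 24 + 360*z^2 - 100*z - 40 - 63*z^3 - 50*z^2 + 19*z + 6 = -35*c^3 + 10*c^2 + 35*c - 63*z^3 + z^2*(310 - 257*c) + z*(283*c^2 - 320*c + 27) - 10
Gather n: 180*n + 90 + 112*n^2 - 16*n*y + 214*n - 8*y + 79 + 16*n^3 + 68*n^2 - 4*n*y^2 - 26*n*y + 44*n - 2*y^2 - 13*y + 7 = 16*n^3 + 180*n^2 + n*(-4*y^2 - 42*y + 438) - 2*y^2 - 21*y + 176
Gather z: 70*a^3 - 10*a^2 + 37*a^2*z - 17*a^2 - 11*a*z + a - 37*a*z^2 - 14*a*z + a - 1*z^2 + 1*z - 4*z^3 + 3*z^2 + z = 70*a^3 - 27*a^2 + 2*a - 4*z^3 + z^2*(2 - 37*a) + z*(37*a^2 - 25*a + 2)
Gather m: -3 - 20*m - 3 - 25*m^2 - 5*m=-25*m^2 - 25*m - 6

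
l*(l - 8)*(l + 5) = l^3 - 3*l^2 - 40*l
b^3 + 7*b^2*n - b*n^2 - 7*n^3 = (b - n)*(b + n)*(b + 7*n)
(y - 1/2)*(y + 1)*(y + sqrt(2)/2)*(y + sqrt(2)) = y^4 + y^3/2 + 3*sqrt(2)*y^3/2 + y^2/2 + 3*sqrt(2)*y^2/4 - 3*sqrt(2)*y/4 + y/2 - 1/2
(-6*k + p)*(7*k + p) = -42*k^2 + k*p + p^2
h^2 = h^2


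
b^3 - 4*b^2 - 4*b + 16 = (b - 4)*(b - 2)*(b + 2)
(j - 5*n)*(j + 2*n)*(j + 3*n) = j^3 - 19*j*n^2 - 30*n^3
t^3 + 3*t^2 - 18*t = t*(t - 3)*(t + 6)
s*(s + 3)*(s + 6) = s^3 + 9*s^2 + 18*s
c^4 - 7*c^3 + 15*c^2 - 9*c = c*(c - 3)^2*(c - 1)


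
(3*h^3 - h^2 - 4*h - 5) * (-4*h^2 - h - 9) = -12*h^5 + h^4 - 10*h^3 + 33*h^2 + 41*h + 45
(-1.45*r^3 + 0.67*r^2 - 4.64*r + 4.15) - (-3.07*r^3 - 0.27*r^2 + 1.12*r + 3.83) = 1.62*r^3 + 0.94*r^2 - 5.76*r + 0.32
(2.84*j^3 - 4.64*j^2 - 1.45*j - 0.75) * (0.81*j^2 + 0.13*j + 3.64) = 2.3004*j^5 - 3.3892*j^4 + 8.5599*j^3 - 17.6856*j^2 - 5.3755*j - 2.73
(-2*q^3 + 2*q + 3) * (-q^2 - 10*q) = 2*q^5 + 20*q^4 - 2*q^3 - 23*q^2 - 30*q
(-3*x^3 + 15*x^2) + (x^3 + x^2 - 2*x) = -2*x^3 + 16*x^2 - 2*x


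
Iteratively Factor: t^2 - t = (t)*(t - 1)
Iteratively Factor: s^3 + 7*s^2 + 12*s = (s)*(s^2 + 7*s + 12) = s*(s + 3)*(s + 4)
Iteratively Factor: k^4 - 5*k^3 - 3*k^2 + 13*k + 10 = (k - 5)*(k^3 - 3*k - 2) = (k - 5)*(k - 2)*(k^2 + 2*k + 1) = (k - 5)*(k - 2)*(k + 1)*(k + 1)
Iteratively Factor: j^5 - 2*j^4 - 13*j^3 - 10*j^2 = (j - 5)*(j^4 + 3*j^3 + 2*j^2) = j*(j - 5)*(j^3 + 3*j^2 + 2*j) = j*(j - 5)*(j + 1)*(j^2 + 2*j) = j^2*(j - 5)*(j + 1)*(j + 2)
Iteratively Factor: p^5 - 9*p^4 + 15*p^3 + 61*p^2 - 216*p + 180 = (p - 5)*(p^4 - 4*p^3 - 5*p^2 + 36*p - 36) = (p - 5)*(p + 3)*(p^3 - 7*p^2 + 16*p - 12) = (p - 5)*(p - 2)*(p + 3)*(p^2 - 5*p + 6) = (p - 5)*(p - 3)*(p - 2)*(p + 3)*(p - 2)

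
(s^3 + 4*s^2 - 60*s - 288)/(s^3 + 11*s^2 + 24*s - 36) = (s - 8)/(s - 1)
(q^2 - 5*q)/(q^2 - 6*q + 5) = q/(q - 1)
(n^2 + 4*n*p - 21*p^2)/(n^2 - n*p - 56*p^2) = (-n + 3*p)/(-n + 8*p)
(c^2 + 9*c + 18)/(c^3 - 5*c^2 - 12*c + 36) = (c + 6)/(c^2 - 8*c + 12)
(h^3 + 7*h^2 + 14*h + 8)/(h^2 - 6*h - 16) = (h^2 + 5*h + 4)/(h - 8)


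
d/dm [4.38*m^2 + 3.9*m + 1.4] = 8.76*m + 3.9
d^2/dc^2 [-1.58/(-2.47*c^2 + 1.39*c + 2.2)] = (19.278844*c^2 - 10.849228*c - 1.58*(4.94*c - 1.39)*(9.88*c - 2.78) - 17.17144)/(-2.47*c^2 + 1.39*c + 2.2)^3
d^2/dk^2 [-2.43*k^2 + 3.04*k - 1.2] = -4.86000000000000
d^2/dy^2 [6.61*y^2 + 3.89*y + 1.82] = 13.2200000000000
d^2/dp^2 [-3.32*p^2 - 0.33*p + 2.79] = -6.64000000000000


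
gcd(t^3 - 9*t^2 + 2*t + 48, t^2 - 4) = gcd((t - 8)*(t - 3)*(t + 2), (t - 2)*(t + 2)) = t + 2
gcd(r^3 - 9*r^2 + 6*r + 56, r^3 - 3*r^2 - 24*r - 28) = r^2 - 5*r - 14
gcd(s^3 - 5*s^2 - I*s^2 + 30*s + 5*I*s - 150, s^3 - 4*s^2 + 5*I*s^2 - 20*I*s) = s + 5*I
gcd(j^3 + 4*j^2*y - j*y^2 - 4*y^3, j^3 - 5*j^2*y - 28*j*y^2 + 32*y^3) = -j^2 - 3*j*y + 4*y^2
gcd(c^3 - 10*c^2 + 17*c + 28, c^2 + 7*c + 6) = c + 1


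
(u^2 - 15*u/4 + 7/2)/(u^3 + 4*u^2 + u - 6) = (u^2 - 15*u/4 + 7/2)/(u^3 + 4*u^2 + u - 6)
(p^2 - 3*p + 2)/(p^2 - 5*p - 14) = (-p^2 + 3*p - 2)/(-p^2 + 5*p + 14)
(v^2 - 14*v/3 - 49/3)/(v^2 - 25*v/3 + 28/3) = (3*v + 7)/(3*v - 4)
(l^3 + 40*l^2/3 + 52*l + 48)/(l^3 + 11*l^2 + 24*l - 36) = (l + 4/3)/(l - 1)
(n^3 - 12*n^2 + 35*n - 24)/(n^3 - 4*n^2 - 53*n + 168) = (n - 1)/(n + 7)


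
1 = 1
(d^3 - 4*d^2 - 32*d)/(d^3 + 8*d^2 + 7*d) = (d^2 - 4*d - 32)/(d^2 + 8*d + 7)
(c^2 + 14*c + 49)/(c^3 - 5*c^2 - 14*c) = (c^2 + 14*c + 49)/(c*(c^2 - 5*c - 14))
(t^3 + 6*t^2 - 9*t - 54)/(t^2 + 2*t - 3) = (t^2 + 3*t - 18)/(t - 1)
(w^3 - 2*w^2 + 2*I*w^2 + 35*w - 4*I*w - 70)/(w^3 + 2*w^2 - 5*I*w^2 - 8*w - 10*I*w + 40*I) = (w + 7*I)/(w + 4)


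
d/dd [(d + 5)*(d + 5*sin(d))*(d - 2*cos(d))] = (d + 5)*(d + 5*sin(d))*(2*sin(d) + 1) + (d + 5)*(d - 2*cos(d))*(5*cos(d) + 1) + (d + 5*sin(d))*(d - 2*cos(d))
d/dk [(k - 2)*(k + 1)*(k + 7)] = 3*k^2 + 12*k - 9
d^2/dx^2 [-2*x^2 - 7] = -4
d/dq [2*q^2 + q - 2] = 4*q + 1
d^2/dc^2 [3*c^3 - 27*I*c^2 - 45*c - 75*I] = 18*c - 54*I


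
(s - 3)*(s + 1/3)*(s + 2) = s^3 - 2*s^2/3 - 19*s/3 - 2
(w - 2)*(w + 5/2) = w^2 + w/2 - 5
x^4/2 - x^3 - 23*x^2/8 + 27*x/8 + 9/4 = (x/2 + 1)*(x - 3)*(x - 3/2)*(x + 1/2)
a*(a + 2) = a^2 + 2*a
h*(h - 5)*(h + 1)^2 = h^4 - 3*h^3 - 9*h^2 - 5*h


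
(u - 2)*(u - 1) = u^2 - 3*u + 2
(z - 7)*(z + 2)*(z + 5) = z^3 - 39*z - 70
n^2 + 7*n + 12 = (n + 3)*(n + 4)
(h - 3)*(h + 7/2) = h^2 + h/2 - 21/2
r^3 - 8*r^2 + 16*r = r*(r - 4)^2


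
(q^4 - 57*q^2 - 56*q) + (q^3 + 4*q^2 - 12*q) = q^4 + q^3 - 53*q^2 - 68*q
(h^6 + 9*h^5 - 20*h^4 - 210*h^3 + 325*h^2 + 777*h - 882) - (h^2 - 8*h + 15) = h^6 + 9*h^5 - 20*h^4 - 210*h^3 + 324*h^2 + 785*h - 897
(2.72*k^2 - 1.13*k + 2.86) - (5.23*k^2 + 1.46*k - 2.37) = -2.51*k^2 - 2.59*k + 5.23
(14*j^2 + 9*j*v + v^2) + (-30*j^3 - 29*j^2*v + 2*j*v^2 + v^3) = -30*j^3 - 29*j^2*v + 14*j^2 + 2*j*v^2 + 9*j*v + v^3 + v^2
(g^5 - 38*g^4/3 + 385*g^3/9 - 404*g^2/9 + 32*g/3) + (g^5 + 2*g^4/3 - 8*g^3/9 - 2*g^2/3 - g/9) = 2*g^5 - 12*g^4 + 377*g^3/9 - 410*g^2/9 + 95*g/9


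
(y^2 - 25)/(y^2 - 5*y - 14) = (25 - y^2)/(-y^2 + 5*y + 14)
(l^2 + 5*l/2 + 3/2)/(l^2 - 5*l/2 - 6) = (l + 1)/(l - 4)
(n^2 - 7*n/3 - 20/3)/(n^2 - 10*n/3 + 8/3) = (3*n^2 - 7*n - 20)/(3*n^2 - 10*n + 8)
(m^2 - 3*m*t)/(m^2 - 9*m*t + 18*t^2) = m/(m - 6*t)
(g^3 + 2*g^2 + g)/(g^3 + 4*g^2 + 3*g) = (g + 1)/(g + 3)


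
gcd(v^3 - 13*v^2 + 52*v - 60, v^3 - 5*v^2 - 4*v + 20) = v^2 - 7*v + 10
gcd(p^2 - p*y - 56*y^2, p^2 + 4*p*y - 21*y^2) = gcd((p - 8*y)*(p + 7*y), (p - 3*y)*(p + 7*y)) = p + 7*y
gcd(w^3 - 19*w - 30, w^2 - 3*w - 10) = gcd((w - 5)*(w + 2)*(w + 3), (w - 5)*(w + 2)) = w^2 - 3*w - 10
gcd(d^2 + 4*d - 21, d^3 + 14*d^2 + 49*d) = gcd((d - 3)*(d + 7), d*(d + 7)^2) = d + 7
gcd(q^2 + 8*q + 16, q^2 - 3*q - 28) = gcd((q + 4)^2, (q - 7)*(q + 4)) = q + 4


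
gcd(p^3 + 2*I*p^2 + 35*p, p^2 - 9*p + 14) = 1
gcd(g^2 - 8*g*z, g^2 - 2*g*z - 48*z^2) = -g + 8*z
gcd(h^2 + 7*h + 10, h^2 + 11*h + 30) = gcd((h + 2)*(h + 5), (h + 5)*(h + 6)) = h + 5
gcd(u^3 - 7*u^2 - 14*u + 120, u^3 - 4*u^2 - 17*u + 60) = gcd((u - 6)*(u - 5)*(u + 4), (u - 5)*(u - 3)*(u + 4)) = u^2 - u - 20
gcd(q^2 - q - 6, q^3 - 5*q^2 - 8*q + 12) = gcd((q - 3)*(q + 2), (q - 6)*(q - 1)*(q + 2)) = q + 2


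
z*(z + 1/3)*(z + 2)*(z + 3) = z^4 + 16*z^3/3 + 23*z^2/3 + 2*z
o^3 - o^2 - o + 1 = (o - 1)^2*(o + 1)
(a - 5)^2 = a^2 - 10*a + 25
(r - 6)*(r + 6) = r^2 - 36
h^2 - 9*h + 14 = (h - 7)*(h - 2)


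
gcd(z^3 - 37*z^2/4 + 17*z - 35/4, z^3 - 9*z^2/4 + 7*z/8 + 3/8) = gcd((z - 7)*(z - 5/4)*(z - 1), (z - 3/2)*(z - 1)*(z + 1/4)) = z - 1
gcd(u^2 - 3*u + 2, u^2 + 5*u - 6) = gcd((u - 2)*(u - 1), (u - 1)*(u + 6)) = u - 1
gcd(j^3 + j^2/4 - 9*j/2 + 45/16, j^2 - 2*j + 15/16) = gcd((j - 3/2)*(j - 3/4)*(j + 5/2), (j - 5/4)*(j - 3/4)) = j - 3/4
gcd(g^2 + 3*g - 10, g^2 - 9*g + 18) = 1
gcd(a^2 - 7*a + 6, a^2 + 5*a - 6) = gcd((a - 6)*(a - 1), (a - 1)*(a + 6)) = a - 1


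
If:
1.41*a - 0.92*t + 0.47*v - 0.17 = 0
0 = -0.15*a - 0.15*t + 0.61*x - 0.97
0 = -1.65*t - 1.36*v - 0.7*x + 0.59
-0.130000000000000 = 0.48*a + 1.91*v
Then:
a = -0.01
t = -0.24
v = -0.06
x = 1.53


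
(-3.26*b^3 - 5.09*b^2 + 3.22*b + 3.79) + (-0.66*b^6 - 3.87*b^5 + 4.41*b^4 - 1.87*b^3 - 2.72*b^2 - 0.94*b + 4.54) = -0.66*b^6 - 3.87*b^5 + 4.41*b^4 - 5.13*b^3 - 7.81*b^2 + 2.28*b + 8.33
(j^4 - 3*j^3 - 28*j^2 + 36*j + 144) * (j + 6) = j^5 + 3*j^4 - 46*j^3 - 132*j^2 + 360*j + 864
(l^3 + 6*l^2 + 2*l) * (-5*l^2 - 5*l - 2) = -5*l^5 - 35*l^4 - 42*l^3 - 22*l^2 - 4*l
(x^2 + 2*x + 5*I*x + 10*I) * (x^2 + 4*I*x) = x^4 + 2*x^3 + 9*I*x^3 - 20*x^2 + 18*I*x^2 - 40*x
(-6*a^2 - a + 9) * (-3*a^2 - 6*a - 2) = 18*a^4 + 39*a^3 - 9*a^2 - 52*a - 18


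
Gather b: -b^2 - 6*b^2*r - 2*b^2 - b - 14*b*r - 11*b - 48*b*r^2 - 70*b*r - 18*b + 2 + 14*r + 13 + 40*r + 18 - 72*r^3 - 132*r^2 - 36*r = b^2*(-6*r - 3) + b*(-48*r^2 - 84*r - 30) - 72*r^3 - 132*r^2 + 18*r + 33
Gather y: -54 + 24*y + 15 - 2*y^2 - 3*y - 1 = -2*y^2 + 21*y - 40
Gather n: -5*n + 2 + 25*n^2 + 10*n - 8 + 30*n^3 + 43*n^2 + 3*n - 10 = 30*n^3 + 68*n^2 + 8*n - 16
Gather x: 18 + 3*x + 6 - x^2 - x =-x^2 + 2*x + 24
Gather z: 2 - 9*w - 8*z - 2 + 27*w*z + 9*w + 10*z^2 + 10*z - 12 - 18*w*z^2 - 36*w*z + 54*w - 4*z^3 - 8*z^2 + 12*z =54*w - 4*z^3 + z^2*(2 - 18*w) + z*(14 - 9*w) - 12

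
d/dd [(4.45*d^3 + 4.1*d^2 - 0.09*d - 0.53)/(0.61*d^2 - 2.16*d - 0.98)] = (2.7145*d^4 - 19.224*d^3 - 21.8841*d^2 - 7.3894*d - 1.0566)/(0.3721*d^4 - 2.6352*d^3 + 3.47*d^2 + 4.2336*d + 0.9604)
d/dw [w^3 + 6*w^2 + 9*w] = 3*w^2 + 12*w + 9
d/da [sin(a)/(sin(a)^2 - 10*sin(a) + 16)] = (cos(a)^2 + 15)*cos(a)/((sin(a) - 8)^2*(sin(a) - 2)^2)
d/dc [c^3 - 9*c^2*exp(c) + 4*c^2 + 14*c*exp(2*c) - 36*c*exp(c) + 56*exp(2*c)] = -9*c^2*exp(c) + 3*c^2 + 28*c*exp(2*c) - 54*c*exp(c) + 8*c + 126*exp(2*c) - 36*exp(c)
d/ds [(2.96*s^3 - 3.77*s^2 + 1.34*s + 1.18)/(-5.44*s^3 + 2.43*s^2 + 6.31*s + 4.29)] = (7.105427357601e-15*s^5 - 13.316*s^4 + 51.9344*s^3 + 30.3079*s^2 - 38.0814*s - 1.6972)/(29.5936*s^6 - 26.4384*s^5 - 62.7479*s^4 - 16.0086*s^3 + 60.6655*s^2 + 54.1398*s + 18.4041)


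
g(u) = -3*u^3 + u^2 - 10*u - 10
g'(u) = -9*u^2 + 2*u - 10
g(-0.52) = -4.11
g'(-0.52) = -13.47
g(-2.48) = 66.71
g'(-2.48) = -70.31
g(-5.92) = 706.67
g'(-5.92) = -337.26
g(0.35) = -13.51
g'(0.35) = -10.40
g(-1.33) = 12.13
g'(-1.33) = -28.58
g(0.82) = -19.18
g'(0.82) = -14.41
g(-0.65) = -2.25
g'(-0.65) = -15.10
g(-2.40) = 61.23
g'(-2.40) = -66.64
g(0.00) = -10.00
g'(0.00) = -10.00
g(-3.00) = 110.00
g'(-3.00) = -97.00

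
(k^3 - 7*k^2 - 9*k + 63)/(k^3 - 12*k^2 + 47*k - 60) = (k^2 - 4*k - 21)/(k^2 - 9*k + 20)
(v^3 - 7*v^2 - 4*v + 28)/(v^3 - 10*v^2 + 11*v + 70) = (v - 2)/(v - 5)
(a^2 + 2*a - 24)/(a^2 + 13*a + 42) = (a - 4)/(a + 7)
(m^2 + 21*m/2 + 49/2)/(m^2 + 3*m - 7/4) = 2*(m + 7)/(2*m - 1)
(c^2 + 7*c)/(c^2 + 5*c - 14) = c/(c - 2)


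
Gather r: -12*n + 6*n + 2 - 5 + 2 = -6*n - 1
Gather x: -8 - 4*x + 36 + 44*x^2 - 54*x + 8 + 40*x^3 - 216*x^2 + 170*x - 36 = 40*x^3 - 172*x^2 + 112*x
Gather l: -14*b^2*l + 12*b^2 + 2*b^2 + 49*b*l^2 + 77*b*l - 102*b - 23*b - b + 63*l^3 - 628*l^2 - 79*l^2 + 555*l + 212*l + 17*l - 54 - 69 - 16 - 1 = 14*b^2 - 126*b + 63*l^3 + l^2*(49*b - 707) + l*(-14*b^2 + 77*b + 784) - 140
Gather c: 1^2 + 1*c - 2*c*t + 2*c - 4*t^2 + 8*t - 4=c*(3 - 2*t) - 4*t^2 + 8*t - 3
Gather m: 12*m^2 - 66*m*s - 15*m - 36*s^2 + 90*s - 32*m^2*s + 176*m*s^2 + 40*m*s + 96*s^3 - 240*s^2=m^2*(12 - 32*s) + m*(176*s^2 - 26*s - 15) + 96*s^3 - 276*s^2 + 90*s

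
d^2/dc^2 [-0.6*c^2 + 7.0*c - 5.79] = -1.20000000000000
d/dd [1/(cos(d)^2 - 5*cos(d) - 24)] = (2*cos(d) - 5)*sin(d)/(sin(d)^2 + 5*cos(d) + 23)^2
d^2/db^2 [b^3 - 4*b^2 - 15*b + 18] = 6*b - 8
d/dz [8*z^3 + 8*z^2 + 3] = 8*z*(3*z + 2)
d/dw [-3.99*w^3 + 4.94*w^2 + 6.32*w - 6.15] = -11.97*w^2 + 9.88*w + 6.32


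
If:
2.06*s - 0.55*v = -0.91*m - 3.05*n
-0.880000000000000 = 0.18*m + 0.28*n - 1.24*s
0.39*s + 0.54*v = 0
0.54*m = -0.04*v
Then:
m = 0.03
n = -0.50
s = 0.60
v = -0.44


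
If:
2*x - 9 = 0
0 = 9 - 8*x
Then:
No Solution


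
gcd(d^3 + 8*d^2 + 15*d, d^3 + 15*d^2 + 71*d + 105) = d^2 + 8*d + 15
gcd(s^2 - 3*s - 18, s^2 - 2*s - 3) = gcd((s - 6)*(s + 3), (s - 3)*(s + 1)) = 1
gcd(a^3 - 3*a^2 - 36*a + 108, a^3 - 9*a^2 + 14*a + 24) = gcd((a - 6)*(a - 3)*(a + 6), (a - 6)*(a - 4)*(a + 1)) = a - 6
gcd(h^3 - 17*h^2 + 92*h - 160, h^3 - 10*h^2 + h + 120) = h^2 - 13*h + 40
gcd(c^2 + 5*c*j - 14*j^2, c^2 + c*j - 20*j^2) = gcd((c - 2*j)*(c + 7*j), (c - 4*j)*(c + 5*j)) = 1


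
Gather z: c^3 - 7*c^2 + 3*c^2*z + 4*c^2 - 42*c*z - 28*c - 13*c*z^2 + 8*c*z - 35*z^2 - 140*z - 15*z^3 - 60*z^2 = c^3 - 3*c^2 - 28*c - 15*z^3 + z^2*(-13*c - 95) + z*(3*c^2 - 34*c - 140)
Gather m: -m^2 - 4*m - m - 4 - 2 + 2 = -m^2 - 5*m - 4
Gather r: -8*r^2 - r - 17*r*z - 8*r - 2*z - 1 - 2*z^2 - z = -8*r^2 + r*(-17*z - 9) - 2*z^2 - 3*z - 1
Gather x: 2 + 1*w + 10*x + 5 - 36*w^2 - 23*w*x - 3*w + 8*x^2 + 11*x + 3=-36*w^2 - 2*w + 8*x^2 + x*(21 - 23*w) + 10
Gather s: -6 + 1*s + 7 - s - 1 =0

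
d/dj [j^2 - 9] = 2*j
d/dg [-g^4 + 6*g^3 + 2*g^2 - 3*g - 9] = -4*g^3 + 18*g^2 + 4*g - 3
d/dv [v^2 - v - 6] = 2*v - 1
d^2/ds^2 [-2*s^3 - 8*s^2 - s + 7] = -12*s - 16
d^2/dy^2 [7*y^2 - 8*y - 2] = 14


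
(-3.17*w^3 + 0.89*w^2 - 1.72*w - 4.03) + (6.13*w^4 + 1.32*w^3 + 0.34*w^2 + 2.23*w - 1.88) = 6.13*w^4 - 1.85*w^3 + 1.23*w^2 + 0.51*w - 5.91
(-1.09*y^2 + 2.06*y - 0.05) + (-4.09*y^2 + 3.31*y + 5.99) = -5.18*y^2 + 5.37*y + 5.94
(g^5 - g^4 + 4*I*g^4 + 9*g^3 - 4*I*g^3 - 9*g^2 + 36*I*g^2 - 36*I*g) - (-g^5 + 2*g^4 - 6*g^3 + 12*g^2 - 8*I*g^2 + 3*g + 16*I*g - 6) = 2*g^5 - 3*g^4 + 4*I*g^4 + 15*g^3 - 4*I*g^3 - 21*g^2 + 44*I*g^2 - 3*g - 52*I*g + 6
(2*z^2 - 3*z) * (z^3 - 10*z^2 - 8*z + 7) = 2*z^5 - 23*z^4 + 14*z^3 + 38*z^2 - 21*z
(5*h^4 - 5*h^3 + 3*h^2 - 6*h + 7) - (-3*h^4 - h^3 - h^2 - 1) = 8*h^4 - 4*h^3 + 4*h^2 - 6*h + 8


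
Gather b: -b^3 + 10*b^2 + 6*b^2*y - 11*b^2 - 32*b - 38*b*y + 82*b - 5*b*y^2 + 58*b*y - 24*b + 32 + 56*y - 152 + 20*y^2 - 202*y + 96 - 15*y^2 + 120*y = -b^3 + b^2*(6*y - 1) + b*(-5*y^2 + 20*y + 26) + 5*y^2 - 26*y - 24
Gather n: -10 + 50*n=50*n - 10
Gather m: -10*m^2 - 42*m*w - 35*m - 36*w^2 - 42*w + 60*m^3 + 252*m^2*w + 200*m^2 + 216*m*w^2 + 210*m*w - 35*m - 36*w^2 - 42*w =60*m^3 + m^2*(252*w + 190) + m*(216*w^2 + 168*w - 70) - 72*w^2 - 84*w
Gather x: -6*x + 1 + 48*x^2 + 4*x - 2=48*x^2 - 2*x - 1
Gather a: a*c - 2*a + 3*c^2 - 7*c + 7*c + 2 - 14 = a*(c - 2) + 3*c^2 - 12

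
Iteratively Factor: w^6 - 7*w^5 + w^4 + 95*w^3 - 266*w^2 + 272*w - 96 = (w - 2)*(w^5 - 5*w^4 - 9*w^3 + 77*w^2 - 112*w + 48) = (w - 2)*(w + 4)*(w^4 - 9*w^3 + 27*w^2 - 31*w + 12) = (w - 4)*(w - 2)*(w + 4)*(w^3 - 5*w^2 + 7*w - 3) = (w - 4)*(w - 2)*(w - 1)*(w + 4)*(w^2 - 4*w + 3) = (w - 4)*(w - 3)*(w - 2)*(w - 1)*(w + 4)*(w - 1)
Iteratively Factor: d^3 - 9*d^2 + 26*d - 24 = (d - 3)*(d^2 - 6*d + 8) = (d - 3)*(d - 2)*(d - 4)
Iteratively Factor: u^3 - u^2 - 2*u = (u - 2)*(u^2 + u) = u*(u - 2)*(u + 1)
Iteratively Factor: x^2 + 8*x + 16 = (x + 4)*(x + 4)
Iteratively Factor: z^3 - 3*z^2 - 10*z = (z - 5)*(z^2 + 2*z) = (z - 5)*(z + 2)*(z)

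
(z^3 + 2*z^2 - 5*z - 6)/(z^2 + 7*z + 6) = (z^2 + z - 6)/(z + 6)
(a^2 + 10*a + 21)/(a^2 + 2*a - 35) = (a + 3)/(a - 5)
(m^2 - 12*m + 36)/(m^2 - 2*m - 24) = (m - 6)/(m + 4)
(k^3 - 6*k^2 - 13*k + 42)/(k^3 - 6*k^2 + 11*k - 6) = (k^2 - 4*k - 21)/(k^2 - 4*k + 3)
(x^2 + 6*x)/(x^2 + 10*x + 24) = x/(x + 4)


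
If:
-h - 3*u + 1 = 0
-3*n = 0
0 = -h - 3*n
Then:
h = 0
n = 0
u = 1/3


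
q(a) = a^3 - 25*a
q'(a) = 3*a^2 - 25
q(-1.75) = 38.39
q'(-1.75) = -15.81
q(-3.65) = 42.62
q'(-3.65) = 14.97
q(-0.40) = 9.94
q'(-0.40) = -24.52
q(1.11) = -26.38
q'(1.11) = -21.30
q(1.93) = -41.06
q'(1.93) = -13.83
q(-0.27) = 6.73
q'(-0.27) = -24.78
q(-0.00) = 0.00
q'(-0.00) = -25.00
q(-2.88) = 48.11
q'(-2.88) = -0.12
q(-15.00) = -3000.00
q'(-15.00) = 650.00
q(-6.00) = -66.00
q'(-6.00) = 83.00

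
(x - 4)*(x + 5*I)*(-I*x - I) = -I*x^3 + 5*x^2 + 3*I*x^2 - 15*x + 4*I*x - 20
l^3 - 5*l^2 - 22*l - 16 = (l - 8)*(l + 1)*(l + 2)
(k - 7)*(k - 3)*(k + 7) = k^3 - 3*k^2 - 49*k + 147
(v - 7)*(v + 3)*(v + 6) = v^3 + 2*v^2 - 45*v - 126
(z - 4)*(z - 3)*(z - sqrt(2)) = z^3 - 7*z^2 - sqrt(2)*z^2 + 7*sqrt(2)*z + 12*z - 12*sqrt(2)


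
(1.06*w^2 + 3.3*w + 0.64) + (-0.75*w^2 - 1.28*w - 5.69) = 0.31*w^2 + 2.02*w - 5.05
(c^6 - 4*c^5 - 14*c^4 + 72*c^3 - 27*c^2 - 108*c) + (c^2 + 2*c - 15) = c^6 - 4*c^5 - 14*c^4 + 72*c^3 - 26*c^2 - 106*c - 15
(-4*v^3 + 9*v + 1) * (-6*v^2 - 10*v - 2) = 24*v^5 + 40*v^4 - 46*v^3 - 96*v^2 - 28*v - 2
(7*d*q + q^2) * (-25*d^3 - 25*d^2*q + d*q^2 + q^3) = -175*d^4*q - 200*d^3*q^2 - 18*d^2*q^3 + 8*d*q^4 + q^5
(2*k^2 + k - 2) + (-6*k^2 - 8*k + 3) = -4*k^2 - 7*k + 1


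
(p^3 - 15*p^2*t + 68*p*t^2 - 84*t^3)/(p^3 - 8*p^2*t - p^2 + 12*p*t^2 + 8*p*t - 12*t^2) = (p - 7*t)/(p - 1)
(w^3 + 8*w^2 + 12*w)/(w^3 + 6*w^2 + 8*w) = (w + 6)/(w + 4)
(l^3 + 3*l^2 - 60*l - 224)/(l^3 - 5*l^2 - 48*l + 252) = (l^2 - 4*l - 32)/(l^2 - 12*l + 36)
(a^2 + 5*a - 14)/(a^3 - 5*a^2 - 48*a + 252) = (a - 2)/(a^2 - 12*a + 36)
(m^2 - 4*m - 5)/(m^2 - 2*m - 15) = (m + 1)/(m + 3)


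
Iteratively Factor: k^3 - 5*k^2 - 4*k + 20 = (k - 5)*(k^2 - 4) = (k - 5)*(k - 2)*(k + 2)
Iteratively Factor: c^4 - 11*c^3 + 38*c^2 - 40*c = (c - 5)*(c^3 - 6*c^2 + 8*c) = (c - 5)*(c - 2)*(c^2 - 4*c) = c*(c - 5)*(c - 2)*(c - 4)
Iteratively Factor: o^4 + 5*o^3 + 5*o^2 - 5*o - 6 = (o + 1)*(o^3 + 4*o^2 + o - 6) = (o + 1)*(o + 2)*(o^2 + 2*o - 3) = (o + 1)*(o + 2)*(o + 3)*(o - 1)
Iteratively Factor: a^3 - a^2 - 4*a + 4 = (a - 1)*(a^2 - 4) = (a - 2)*(a - 1)*(a + 2)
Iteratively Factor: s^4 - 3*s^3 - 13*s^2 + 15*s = (s + 3)*(s^3 - 6*s^2 + 5*s) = s*(s + 3)*(s^2 - 6*s + 5) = s*(s - 5)*(s + 3)*(s - 1)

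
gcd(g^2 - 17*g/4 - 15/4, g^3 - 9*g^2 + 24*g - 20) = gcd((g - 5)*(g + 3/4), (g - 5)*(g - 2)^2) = g - 5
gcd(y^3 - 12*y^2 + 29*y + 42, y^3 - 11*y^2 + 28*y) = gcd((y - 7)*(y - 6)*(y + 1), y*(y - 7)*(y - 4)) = y - 7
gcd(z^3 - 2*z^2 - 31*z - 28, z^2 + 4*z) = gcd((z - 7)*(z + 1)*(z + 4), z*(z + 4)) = z + 4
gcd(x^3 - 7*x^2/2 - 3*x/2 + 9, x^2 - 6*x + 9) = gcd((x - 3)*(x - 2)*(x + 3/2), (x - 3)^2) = x - 3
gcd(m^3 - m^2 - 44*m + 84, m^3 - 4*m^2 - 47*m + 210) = m^2 + m - 42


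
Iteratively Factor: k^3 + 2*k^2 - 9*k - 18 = (k + 3)*(k^2 - k - 6) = (k - 3)*(k + 3)*(k + 2)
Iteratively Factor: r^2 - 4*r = (r)*(r - 4)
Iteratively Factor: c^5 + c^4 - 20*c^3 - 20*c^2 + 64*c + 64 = (c + 2)*(c^4 - c^3 - 18*c^2 + 16*c + 32) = (c - 4)*(c + 2)*(c^3 + 3*c^2 - 6*c - 8) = (c - 4)*(c + 1)*(c + 2)*(c^2 + 2*c - 8) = (c - 4)*(c - 2)*(c + 1)*(c + 2)*(c + 4)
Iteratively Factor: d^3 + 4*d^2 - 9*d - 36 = (d - 3)*(d^2 + 7*d + 12) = (d - 3)*(d + 4)*(d + 3)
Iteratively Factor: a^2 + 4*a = (a)*(a + 4)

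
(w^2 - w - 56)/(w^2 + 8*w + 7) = (w - 8)/(w + 1)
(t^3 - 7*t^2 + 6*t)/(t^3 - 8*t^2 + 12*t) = (t - 1)/(t - 2)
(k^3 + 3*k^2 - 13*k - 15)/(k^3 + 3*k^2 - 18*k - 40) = (k^2 - 2*k - 3)/(k^2 - 2*k - 8)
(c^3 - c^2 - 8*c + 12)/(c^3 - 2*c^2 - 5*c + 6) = (c^3 - c^2 - 8*c + 12)/(c^3 - 2*c^2 - 5*c + 6)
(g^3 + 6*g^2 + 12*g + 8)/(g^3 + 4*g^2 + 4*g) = (g + 2)/g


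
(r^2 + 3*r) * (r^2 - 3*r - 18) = r^4 - 27*r^2 - 54*r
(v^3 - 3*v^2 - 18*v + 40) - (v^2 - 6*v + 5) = v^3 - 4*v^2 - 12*v + 35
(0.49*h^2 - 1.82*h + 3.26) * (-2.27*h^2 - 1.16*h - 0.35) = -1.1123*h^4 + 3.563*h^3 - 5.4605*h^2 - 3.1446*h - 1.141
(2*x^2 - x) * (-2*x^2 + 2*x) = -4*x^4 + 6*x^3 - 2*x^2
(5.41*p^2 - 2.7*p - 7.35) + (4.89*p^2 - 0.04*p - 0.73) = 10.3*p^2 - 2.74*p - 8.08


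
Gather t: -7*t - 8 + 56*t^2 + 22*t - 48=56*t^2 + 15*t - 56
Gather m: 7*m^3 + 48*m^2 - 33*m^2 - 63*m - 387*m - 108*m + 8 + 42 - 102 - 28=7*m^3 + 15*m^2 - 558*m - 80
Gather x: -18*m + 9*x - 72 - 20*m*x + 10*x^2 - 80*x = -18*m + 10*x^2 + x*(-20*m - 71) - 72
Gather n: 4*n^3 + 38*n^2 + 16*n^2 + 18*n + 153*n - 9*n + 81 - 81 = 4*n^3 + 54*n^2 + 162*n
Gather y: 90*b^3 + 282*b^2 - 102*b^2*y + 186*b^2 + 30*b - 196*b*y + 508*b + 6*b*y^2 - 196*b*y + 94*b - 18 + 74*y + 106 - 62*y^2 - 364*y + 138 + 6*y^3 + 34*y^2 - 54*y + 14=90*b^3 + 468*b^2 + 632*b + 6*y^3 + y^2*(6*b - 28) + y*(-102*b^2 - 392*b - 344) + 240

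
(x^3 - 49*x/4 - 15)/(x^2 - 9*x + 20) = (x^2 + 4*x + 15/4)/(x - 5)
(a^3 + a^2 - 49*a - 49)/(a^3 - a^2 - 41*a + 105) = (a^2 - 6*a - 7)/(a^2 - 8*a + 15)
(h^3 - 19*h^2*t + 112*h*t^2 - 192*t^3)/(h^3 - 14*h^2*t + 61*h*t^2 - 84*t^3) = (h^2 - 16*h*t + 64*t^2)/(h^2 - 11*h*t + 28*t^2)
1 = 1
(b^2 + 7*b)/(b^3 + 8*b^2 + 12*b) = (b + 7)/(b^2 + 8*b + 12)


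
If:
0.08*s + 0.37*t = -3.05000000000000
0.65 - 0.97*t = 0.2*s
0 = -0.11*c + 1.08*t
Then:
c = 1805.45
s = -888.61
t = 183.89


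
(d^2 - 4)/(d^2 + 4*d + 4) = (d - 2)/(d + 2)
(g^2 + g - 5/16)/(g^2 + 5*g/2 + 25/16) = (4*g - 1)/(4*g + 5)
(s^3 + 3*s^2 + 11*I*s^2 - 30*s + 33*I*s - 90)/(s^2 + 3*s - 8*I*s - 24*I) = (s^2 + 11*I*s - 30)/(s - 8*I)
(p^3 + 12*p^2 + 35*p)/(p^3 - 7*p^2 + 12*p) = (p^2 + 12*p + 35)/(p^2 - 7*p + 12)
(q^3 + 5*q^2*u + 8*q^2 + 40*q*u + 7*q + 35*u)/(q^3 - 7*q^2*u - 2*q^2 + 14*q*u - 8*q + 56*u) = (q^3 + 5*q^2*u + 8*q^2 + 40*q*u + 7*q + 35*u)/(q^3 - 7*q^2*u - 2*q^2 + 14*q*u - 8*q + 56*u)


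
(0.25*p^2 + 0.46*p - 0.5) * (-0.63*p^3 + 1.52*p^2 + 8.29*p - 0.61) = -0.1575*p^5 + 0.0902*p^4 + 3.0867*p^3 + 2.9009*p^2 - 4.4256*p + 0.305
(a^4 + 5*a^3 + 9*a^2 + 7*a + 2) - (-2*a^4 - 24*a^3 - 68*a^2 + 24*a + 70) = 3*a^4 + 29*a^3 + 77*a^2 - 17*a - 68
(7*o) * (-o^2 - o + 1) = -7*o^3 - 7*o^2 + 7*o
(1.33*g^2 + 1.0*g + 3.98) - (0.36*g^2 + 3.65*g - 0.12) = 0.97*g^2 - 2.65*g + 4.1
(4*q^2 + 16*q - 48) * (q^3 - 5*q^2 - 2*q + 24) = 4*q^5 - 4*q^4 - 136*q^3 + 304*q^2 + 480*q - 1152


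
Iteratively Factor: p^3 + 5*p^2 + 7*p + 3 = (p + 3)*(p^2 + 2*p + 1) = (p + 1)*(p + 3)*(p + 1)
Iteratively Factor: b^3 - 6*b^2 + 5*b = (b - 5)*(b^2 - b) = b*(b - 5)*(b - 1)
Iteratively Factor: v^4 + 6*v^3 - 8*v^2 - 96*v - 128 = (v - 4)*(v^3 + 10*v^2 + 32*v + 32) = (v - 4)*(v + 2)*(v^2 + 8*v + 16) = (v - 4)*(v + 2)*(v + 4)*(v + 4)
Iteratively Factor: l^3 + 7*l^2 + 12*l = (l + 3)*(l^2 + 4*l) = l*(l + 3)*(l + 4)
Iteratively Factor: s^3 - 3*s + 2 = (s - 1)*(s^2 + s - 2) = (s - 1)^2*(s + 2)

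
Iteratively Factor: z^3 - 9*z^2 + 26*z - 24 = (z - 2)*(z^2 - 7*z + 12) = (z - 4)*(z - 2)*(z - 3)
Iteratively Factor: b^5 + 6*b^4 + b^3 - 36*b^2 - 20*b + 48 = (b + 2)*(b^4 + 4*b^3 - 7*b^2 - 22*b + 24) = (b + 2)*(b + 4)*(b^3 - 7*b + 6) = (b - 2)*(b + 2)*(b + 4)*(b^2 + 2*b - 3) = (b - 2)*(b - 1)*(b + 2)*(b + 4)*(b + 3)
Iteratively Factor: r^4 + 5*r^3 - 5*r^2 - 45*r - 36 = (r + 3)*(r^3 + 2*r^2 - 11*r - 12) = (r + 1)*(r + 3)*(r^2 + r - 12) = (r + 1)*(r + 3)*(r + 4)*(r - 3)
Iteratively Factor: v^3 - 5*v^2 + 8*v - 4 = (v - 2)*(v^2 - 3*v + 2) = (v - 2)^2*(v - 1)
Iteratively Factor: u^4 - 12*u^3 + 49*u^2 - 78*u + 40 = (u - 1)*(u^3 - 11*u^2 + 38*u - 40) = (u - 4)*(u - 1)*(u^2 - 7*u + 10) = (u - 4)*(u - 2)*(u - 1)*(u - 5)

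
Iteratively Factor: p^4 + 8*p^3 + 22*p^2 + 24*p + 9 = (p + 1)*(p^3 + 7*p^2 + 15*p + 9) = (p + 1)*(p + 3)*(p^2 + 4*p + 3) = (p + 1)*(p + 3)^2*(p + 1)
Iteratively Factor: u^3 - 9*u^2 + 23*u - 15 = (u - 5)*(u^2 - 4*u + 3) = (u - 5)*(u - 3)*(u - 1)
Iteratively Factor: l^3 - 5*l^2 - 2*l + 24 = (l + 2)*(l^2 - 7*l + 12) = (l - 3)*(l + 2)*(l - 4)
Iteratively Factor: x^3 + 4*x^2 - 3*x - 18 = (x + 3)*(x^2 + x - 6) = (x + 3)^2*(x - 2)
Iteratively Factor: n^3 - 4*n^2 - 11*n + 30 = (n - 2)*(n^2 - 2*n - 15) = (n - 2)*(n + 3)*(n - 5)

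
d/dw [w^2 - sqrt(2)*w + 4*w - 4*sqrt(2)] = 2*w - sqrt(2) + 4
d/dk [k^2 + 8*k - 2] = 2*k + 8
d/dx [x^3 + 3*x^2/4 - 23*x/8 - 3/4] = 3*x^2 + 3*x/2 - 23/8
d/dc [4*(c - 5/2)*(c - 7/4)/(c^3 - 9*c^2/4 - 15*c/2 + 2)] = 4*(-16*c^4 + 136*c^3 - 483*c^2 + 379*c + 389)/(16*c^6 - 72*c^5 - 159*c^4 + 604*c^3 + 756*c^2 - 480*c + 64)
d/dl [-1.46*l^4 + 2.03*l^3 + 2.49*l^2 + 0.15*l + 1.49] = -5.84*l^3 + 6.09*l^2 + 4.98*l + 0.15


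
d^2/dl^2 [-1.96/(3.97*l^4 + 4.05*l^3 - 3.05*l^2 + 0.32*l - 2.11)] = ((93.3744*l^2 + 47.628*l - 11.956)*(3.97*l^4 + 4.05*l^3 - 3.05*l^2 + 0.32*l - 2.11) - 1.96*(15.88*l^3 + 12.15*l^2 - 6.1*l + 0.32)*(31.76*l^3 + 24.3*l^2 - 12.2*l + 0.64))/(3.97*l^4 + 4.05*l^3 - 3.05*l^2 + 0.32*l - 2.11)^3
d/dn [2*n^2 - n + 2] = 4*n - 1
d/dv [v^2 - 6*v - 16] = 2*v - 6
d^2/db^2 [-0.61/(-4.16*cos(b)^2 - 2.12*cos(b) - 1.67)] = (-42.225664*(1 - cos(b)^2)^2 - 16.139136*cos(b)^3 - 6.903248*cos(b)^2 + 34.437916*cos(b) + 39.233248)/(4.16*cos(b)^2 + 2.12*cos(b) + 1.67)^3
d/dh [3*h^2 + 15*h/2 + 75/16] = 6*h + 15/2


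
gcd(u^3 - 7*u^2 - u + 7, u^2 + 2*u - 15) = 1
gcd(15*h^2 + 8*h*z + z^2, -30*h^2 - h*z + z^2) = 5*h + z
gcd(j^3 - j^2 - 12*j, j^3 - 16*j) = j^2 - 4*j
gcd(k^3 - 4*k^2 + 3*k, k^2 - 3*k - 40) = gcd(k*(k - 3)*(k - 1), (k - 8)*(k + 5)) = 1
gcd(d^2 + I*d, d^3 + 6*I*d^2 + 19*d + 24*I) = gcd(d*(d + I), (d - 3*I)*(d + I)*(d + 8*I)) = d + I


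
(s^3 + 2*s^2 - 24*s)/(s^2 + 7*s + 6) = s*(s - 4)/(s + 1)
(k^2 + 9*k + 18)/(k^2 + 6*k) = (k + 3)/k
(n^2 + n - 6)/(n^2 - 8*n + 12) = (n + 3)/(n - 6)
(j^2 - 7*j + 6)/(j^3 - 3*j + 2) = (j - 6)/(j^2 + j - 2)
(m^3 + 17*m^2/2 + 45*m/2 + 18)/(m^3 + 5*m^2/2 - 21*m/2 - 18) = (m + 3)/(m - 3)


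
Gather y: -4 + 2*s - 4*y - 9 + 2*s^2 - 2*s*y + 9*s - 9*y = 2*s^2 + 11*s + y*(-2*s - 13) - 13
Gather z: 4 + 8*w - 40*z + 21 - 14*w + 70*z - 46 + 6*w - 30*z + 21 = 0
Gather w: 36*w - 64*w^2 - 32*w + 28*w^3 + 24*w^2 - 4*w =28*w^3 - 40*w^2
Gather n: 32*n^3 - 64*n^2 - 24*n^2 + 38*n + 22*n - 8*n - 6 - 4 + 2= 32*n^3 - 88*n^2 + 52*n - 8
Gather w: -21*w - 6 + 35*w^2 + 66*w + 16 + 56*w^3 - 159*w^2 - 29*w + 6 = 56*w^3 - 124*w^2 + 16*w + 16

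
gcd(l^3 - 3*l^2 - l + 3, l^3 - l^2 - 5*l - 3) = l^2 - 2*l - 3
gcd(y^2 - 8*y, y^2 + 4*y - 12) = 1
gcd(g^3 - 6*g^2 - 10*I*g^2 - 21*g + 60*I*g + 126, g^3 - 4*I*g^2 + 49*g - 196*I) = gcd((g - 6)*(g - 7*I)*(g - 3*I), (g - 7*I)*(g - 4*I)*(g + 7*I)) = g - 7*I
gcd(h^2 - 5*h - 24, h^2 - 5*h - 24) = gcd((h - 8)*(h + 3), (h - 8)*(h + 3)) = h^2 - 5*h - 24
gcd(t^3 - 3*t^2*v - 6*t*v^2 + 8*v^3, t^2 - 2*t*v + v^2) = t - v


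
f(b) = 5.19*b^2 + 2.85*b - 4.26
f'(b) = 10.38*b + 2.85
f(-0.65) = -3.92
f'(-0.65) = -3.90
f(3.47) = 68.12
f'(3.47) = 38.87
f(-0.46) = -4.47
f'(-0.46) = -1.92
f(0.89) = 2.39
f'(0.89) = 12.09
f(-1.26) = 0.39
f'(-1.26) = -10.23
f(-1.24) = 0.19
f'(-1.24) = -10.02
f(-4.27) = 78.20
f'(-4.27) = -41.47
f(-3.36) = 44.76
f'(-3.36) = -32.03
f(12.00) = 777.30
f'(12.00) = 127.41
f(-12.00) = 708.90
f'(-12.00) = -121.71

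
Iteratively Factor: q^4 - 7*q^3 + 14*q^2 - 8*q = (q - 1)*(q^3 - 6*q^2 + 8*q) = (q - 4)*(q - 1)*(q^2 - 2*q) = (q - 4)*(q - 2)*(q - 1)*(q)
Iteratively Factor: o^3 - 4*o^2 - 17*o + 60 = (o + 4)*(o^2 - 8*o + 15) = (o - 5)*(o + 4)*(o - 3)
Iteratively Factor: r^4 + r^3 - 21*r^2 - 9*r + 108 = (r - 3)*(r^3 + 4*r^2 - 9*r - 36) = (r - 3)^2*(r^2 + 7*r + 12) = (r - 3)^2*(r + 4)*(r + 3)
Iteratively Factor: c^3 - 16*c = (c - 4)*(c^2 + 4*c) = c*(c - 4)*(c + 4)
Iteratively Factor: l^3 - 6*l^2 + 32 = (l - 4)*(l^2 - 2*l - 8) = (l - 4)*(l + 2)*(l - 4)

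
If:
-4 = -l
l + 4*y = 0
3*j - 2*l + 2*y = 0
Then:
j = 10/3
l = 4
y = -1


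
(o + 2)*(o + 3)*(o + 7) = o^3 + 12*o^2 + 41*o + 42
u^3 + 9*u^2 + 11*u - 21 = (u - 1)*(u + 3)*(u + 7)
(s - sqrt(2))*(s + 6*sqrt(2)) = s^2 + 5*sqrt(2)*s - 12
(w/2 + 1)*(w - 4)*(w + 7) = w^3/2 + 5*w^2/2 - 11*w - 28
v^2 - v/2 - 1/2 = (v - 1)*(v + 1/2)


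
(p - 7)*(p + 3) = p^2 - 4*p - 21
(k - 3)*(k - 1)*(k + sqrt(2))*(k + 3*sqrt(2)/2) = k^4 - 4*k^3 + 5*sqrt(2)*k^3/2 - 10*sqrt(2)*k^2 + 6*k^2 - 12*k + 15*sqrt(2)*k/2 + 9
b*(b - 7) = b^2 - 7*b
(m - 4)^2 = m^2 - 8*m + 16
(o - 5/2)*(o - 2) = o^2 - 9*o/2 + 5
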